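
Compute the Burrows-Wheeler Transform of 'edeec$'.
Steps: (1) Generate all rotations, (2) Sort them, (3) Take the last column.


Rotations (sorted):
  0: $edeec -> last char: c
  1: c$edee -> last char: e
  2: deec$e -> last char: e
  3: ec$ede -> last char: e
  4: edeec$ -> last char: $
  5: eec$ed -> last char: d


BWT = ceee$d


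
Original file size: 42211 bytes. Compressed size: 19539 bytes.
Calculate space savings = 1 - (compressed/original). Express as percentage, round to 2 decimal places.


ratio = compressed/original = 19539/42211 = 0.462889
savings = 1 - ratio = 1 - 0.462889 = 0.537111
as a percentage: 0.537111 * 100 = 53.71%

Space savings = 1 - 19539/42211 = 53.71%


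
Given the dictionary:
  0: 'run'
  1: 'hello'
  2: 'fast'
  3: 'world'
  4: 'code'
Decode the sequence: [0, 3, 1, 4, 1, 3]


Look up each index in the dictionary:
  0 -> 'run'
  3 -> 'world'
  1 -> 'hello'
  4 -> 'code'
  1 -> 'hello'
  3 -> 'world'

Decoded: "run world hello code hello world"


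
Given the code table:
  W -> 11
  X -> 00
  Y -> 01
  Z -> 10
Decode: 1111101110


Decoding:
11 -> W
11 -> W
10 -> Z
11 -> W
10 -> Z


Result: WWZWZ


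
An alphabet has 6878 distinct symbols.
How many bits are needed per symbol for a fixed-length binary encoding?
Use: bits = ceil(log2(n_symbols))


log2(6878) = 12.7478
Bracket: 2^12 = 4096 < 6878 <= 2^13 = 8192
So ceil(log2(6878)) = 13

bits = ceil(log2(6878)) = ceil(12.7478) = 13 bits


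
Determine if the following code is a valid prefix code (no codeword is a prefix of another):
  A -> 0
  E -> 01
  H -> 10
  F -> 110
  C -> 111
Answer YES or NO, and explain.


Checking each pair (does one codeword prefix another?):
  A='0' vs E='01': prefix -- VIOLATION

NO -- this is NOT a valid prefix code. A (0) is a prefix of E (01).


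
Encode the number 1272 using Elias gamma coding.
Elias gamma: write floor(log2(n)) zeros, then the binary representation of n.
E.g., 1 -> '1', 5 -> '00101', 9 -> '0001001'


num_bits = floor(log2(1272)) + 1 = 11
leading_zeros = num_bits - 1 = 10
binary(1272) = 10011111000

Elias gamma(1272) = '0000000000' + '10011111000' = 000000000010011111000 (21 bits)


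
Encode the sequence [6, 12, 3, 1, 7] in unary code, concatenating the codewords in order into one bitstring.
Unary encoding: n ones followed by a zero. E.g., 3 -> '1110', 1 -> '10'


Encode each number as n ones followed by a terminating 0:
  6 -> 1111110 (7 bits)
  12 -> 1111111111110 (13 bits)
  3 -> 1110 (4 bits)
  1 -> 10 (2 bits)
  7 -> 11111110 (8 bits)
Total length = 7 + 13 + 4 + 2 + 8 = 34 bits.

Unary([6, 12, 3, 1, 7]) = 1111110111111111111011101011111110 (34 bits)


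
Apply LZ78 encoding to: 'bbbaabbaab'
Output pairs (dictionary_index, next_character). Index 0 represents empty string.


LZ78 encoding steps:
Dictionary: {0: ''}
Step 1: w='' (idx 0), next='b' -> output (0, 'b'), add 'b' as idx 1
Step 2: w='b' (idx 1), next='b' -> output (1, 'b'), add 'bb' as idx 2
Step 3: w='' (idx 0), next='a' -> output (0, 'a'), add 'a' as idx 3
Step 4: w='a' (idx 3), next='b' -> output (3, 'b'), add 'ab' as idx 4
Step 5: w='b' (idx 1), next='a' -> output (1, 'a'), add 'ba' as idx 5
Step 6: w='ab' (idx 4), end of input -> output (4, '')


Encoded: [(0, 'b'), (1, 'b'), (0, 'a'), (3, 'b'), (1, 'a'), (4, '')]


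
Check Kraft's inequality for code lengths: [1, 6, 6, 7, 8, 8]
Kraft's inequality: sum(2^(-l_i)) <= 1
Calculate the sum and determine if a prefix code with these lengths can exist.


Sum = 2^(-1) + 2^(-6) + 2^(-6) + 2^(-7) + 2^(-8) + 2^(-8)
    = 0.5 + 0.015625 + 0.015625 + 0.0078125 + 0.00390625 + 0.00390625
    = 140/256 = 0.546875
Since 0.546875 <= 1, Kraft's inequality IS satisfied.
A prefix code with these lengths CAN exist.

Kraft sum = 0.546875. Satisfied.


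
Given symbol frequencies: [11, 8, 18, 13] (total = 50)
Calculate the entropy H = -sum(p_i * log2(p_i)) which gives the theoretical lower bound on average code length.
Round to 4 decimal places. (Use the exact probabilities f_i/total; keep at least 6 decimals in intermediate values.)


Per-symbol terms -p_i * log2(p_i) with p_i = f_i/50:
  p = 11/50 = 0.220000: log2(p) = -2.184425, -p*log2(p) = 0.480573
  p = 8/50 = 0.160000: log2(p) = -2.643856, -p*log2(p) = 0.423017
  p = 18/50 = 0.360000: log2(p) = -1.473931, -p*log2(p) = 0.530615
  p = 13/50 = 0.260000: log2(p) = -1.943416, -p*log2(p) = 0.505288
H = 0.480573 + 0.423017 + 0.530615 + 0.505288 = 1.939493

H = 1.9395 bits/symbol


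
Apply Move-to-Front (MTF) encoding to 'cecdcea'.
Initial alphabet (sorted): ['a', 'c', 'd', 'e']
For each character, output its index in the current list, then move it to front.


MTF encoding:
'c': index 1 in ['a', 'c', 'd', 'e'] -> ['c', 'a', 'd', 'e']
'e': index 3 in ['c', 'a', 'd', 'e'] -> ['e', 'c', 'a', 'd']
'c': index 1 in ['e', 'c', 'a', 'd'] -> ['c', 'e', 'a', 'd']
'd': index 3 in ['c', 'e', 'a', 'd'] -> ['d', 'c', 'e', 'a']
'c': index 1 in ['d', 'c', 'e', 'a'] -> ['c', 'd', 'e', 'a']
'e': index 2 in ['c', 'd', 'e', 'a'] -> ['e', 'c', 'd', 'a']
'a': index 3 in ['e', 'c', 'd', 'a'] -> ['a', 'e', 'c', 'd']


Output: [1, 3, 1, 3, 1, 2, 3]


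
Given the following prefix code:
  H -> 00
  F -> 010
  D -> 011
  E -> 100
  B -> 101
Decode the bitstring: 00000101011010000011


Decoding step by step:
Bits 00 -> H
Bits 00 -> H
Bits 010 -> F
Bits 101 -> B
Bits 101 -> B
Bits 00 -> H
Bits 00 -> H
Bits 011 -> D


Decoded message: HHFBBHHD


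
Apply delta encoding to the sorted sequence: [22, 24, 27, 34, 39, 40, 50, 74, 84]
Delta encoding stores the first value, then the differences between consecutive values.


First value: 22
Deltas:
  24 - 22 = 2
  27 - 24 = 3
  34 - 27 = 7
  39 - 34 = 5
  40 - 39 = 1
  50 - 40 = 10
  74 - 50 = 24
  84 - 74 = 10


Delta encoded: [22, 2, 3, 7, 5, 1, 10, 24, 10]


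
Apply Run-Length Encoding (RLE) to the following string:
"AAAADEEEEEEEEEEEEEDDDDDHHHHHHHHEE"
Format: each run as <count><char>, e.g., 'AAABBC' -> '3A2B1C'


Scanning runs left to right:
  i=0: run of 'A' x 4 -> '4A'
  i=4: run of 'D' x 1 -> '1D'
  i=5: run of 'E' x 13 -> '13E'
  i=18: run of 'D' x 5 -> '5D'
  i=23: run of 'H' x 8 -> '8H'
  i=31: run of 'E' x 2 -> '2E'

RLE = 4A1D13E5D8H2E


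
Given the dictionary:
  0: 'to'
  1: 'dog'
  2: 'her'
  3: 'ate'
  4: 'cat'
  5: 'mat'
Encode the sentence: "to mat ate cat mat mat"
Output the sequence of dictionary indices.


Look up each word in the dictionary:
  'to' -> 0
  'mat' -> 5
  'ate' -> 3
  'cat' -> 4
  'mat' -> 5
  'mat' -> 5

Encoded: [0, 5, 3, 4, 5, 5]


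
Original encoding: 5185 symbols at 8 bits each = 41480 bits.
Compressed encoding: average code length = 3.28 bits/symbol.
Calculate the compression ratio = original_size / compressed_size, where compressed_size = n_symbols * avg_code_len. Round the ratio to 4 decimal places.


original_size = n_symbols * orig_bits = 5185 * 8 = 41480 bits
compressed_size = n_symbols * avg_code_len = 5185 * 3.28 = 17006.8 bits
ratio = original_size / compressed_size = 41480 / 17006.8 = 2.439

Compression ratio = 2.439


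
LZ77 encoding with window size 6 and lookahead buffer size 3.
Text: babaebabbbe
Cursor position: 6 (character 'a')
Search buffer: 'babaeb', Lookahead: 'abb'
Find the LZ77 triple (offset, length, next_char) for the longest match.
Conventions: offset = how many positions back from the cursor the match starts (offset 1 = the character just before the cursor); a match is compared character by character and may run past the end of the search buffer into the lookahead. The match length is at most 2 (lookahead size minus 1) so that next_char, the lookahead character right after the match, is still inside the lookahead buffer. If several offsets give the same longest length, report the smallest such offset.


Try each offset into the search buffer:
  offset=1 (pos 5, char 'b'): match length 0
  offset=2 (pos 4, char 'e'): match length 0
  offset=3 (pos 3, char 'a'): match length 1
  offset=4 (pos 2, char 'b'): match length 0
  offset=5 (pos 1, char 'a'): match length 2
  offset=6 (pos 0, char 'b'): match length 0
Longest match has length 2 at offset 5.
next_char = character at position 6 + 2 = 8 -> 'b'

Best match: offset=5, length=2 (matching 'ab' starting at position 1)
LZ77 triple: (5, 2, 'b')


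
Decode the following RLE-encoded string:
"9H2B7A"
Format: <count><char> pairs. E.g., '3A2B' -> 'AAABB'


Expanding each <count><char> pair:
  9H -> 'HHHHHHHHH'
  2B -> 'BB'
  7A -> 'AAAAAAA'

Decoded = HHHHHHHHHBBAAAAAAA


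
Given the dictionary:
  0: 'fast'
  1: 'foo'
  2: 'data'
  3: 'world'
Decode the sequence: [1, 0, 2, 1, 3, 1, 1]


Look up each index in the dictionary:
  1 -> 'foo'
  0 -> 'fast'
  2 -> 'data'
  1 -> 'foo'
  3 -> 'world'
  1 -> 'foo'
  1 -> 'foo'

Decoded: "foo fast data foo world foo foo"


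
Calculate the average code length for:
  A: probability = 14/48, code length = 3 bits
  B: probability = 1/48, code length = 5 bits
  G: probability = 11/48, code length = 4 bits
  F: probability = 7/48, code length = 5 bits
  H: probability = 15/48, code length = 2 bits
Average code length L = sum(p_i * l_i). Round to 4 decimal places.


Weighted contributions p_i * l_i:
  A: (14/48) * 3 = 42/48
  B: (1/48) * 5 = 5/48
  G: (11/48) * 4 = 44/48
  F: (7/48) * 5 = 35/48
  H: (15/48) * 2 = 30/48
Sum = (42 + 5 + 44 + 35 + 30)/48 = 156/48

L = 156/48 = 3.2500 bits/symbol


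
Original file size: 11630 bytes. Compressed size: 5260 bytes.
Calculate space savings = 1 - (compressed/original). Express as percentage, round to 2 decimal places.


ratio = compressed/original = 5260/11630 = 0.452279
savings = 1 - ratio = 1 - 0.452279 = 0.547721
as a percentage: 0.547721 * 100 = 54.77%

Space savings = 1 - 5260/11630 = 54.77%


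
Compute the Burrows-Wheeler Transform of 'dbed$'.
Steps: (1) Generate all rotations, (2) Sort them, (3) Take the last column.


Rotations (sorted):
  0: $dbed -> last char: d
  1: bed$d -> last char: d
  2: d$dbe -> last char: e
  3: dbed$ -> last char: $
  4: ed$db -> last char: b


BWT = dde$b


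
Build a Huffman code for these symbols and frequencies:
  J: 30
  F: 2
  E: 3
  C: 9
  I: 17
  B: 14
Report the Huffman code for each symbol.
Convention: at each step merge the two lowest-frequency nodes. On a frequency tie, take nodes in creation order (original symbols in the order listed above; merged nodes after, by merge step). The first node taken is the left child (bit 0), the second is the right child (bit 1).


Huffman tree construction:
Step 1: Merge F(2) + E(3) = 5
Step 2: Merge (F+E)(5) + C(9) = 14
Step 3: Merge B(14) + ((F+E)+C)(14) = 28
Step 4: Merge I(17) + (B+((F+E)+C))(28) = 45
Step 5: Merge J(30) + (I+(B+((F+E)+C)))(45) = 75
Read each symbol's code off the tree from the root (left child = 0, right child = 1).

Codes:
  J: 0 (length 1)
  F: 11100 (length 5)
  E: 11101 (length 5)
  C: 1111 (length 4)
  I: 10 (length 2)
  B: 110 (length 3)
Average code length: 167/75 = 2.2267 bits/symbol


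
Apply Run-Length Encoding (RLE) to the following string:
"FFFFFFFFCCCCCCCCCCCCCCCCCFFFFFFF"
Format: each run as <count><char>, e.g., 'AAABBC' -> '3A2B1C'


Scanning runs left to right:
  i=0: run of 'F' x 8 -> '8F'
  i=8: run of 'C' x 17 -> '17C'
  i=25: run of 'F' x 7 -> '7F'

RLE = 8F17C7F


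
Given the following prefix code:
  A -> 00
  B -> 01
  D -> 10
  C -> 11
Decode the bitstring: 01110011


Decoding step by step:
Bits 01 -> B
Bits 11 -> C
Bits 00 -> A
Bits 11 -> C


Decoded message: BCAC


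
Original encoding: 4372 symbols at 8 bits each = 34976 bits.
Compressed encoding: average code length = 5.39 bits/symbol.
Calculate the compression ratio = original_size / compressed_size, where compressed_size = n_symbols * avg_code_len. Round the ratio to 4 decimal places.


original_size = n_symbols * orig_bits = 4372 * 8 = 34976 bits
compressed_size = n_symbols * avg_code_len = 4372 * 5.39 = 23565.08 bits
ratio = original_size / compressed_size = 34976 / 23565.08 = 1.4842

Compression ratio = 1.4842


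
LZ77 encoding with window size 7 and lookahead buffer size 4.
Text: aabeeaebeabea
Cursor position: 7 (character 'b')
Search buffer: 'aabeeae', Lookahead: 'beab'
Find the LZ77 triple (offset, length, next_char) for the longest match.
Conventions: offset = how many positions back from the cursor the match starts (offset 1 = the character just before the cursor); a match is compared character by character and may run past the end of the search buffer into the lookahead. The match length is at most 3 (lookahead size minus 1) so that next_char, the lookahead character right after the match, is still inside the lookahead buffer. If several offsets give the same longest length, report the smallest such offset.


Try each offset into the search buffer:
  offset=1 (pos 6, char 'e'): match length 0
  offset=2 (pos 5, char 'a'): match length 0
  offset=3 (pos 4, char 'e'): match length 0
  offset=4 (pos 3, char 'e'): match length 0
  offset=5 (pos 2, char 'b'): match length 2
  offset=6 (pos 1, char 'a'): match length 0
  offset=7 (pos 0, char 'a'): match length 0
Longest match has length 2 at offset 5.
next_char = character at position 7 + 2 = 9 -> 'a'

Best match: offset=5, length=2 (matching 'be' starting at position 2)
LZ77 triple: (5, 2, 'a')


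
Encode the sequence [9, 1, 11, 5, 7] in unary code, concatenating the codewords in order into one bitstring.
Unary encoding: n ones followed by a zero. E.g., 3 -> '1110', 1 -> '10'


Encode each number as n ones followed by a terminating 0:
  9 -> 1111111110 (10 bits)
  1 -> 10 (2 bits)
  11 -> 111111111110 (12 bits)
  5 -> 111110 (6 bits)
  7 -> 11111110 (8 bits)
Total length = 10 + 2 + 12 + 6 + 8 = 38 bits.

Unary([9, 1, 11, 5, 7]) = 11111111101011111111111011111011111110 (38 bits)


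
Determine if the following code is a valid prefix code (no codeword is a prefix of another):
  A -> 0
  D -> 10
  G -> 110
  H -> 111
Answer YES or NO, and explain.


Checking each pair (does one codeword prefix another?):
  A='0' vs D='10': no prefix
  A='0' vs G='110': no prefix
  A='0' vs H='111': no prefix
  D='10' vs A='0': no prefix
  D='10' vs G='110': no prefix
  D='10' vs H='111': no prefix
  G='110' vs A='0': no prefix
  G='110' vs D='10': no prefix
  G='110' vs H='111': no prefix
  H='111' vs A='0': no prefix
  H='111' vs D='10': no prefix
  H='111' vs G='110': no prefix
No violation found over all pairs.

YES -- this is a valid prefix code. No codeword is a prefix of any other codeword.


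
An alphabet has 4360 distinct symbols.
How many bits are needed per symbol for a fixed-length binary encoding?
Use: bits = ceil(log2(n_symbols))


log2(4360) = 12.0901
Bracket: 2^12 = 4096 < 4360 <= 2^13 = 8192
So ceil(log2(4360)) = 13

bits = ceil(log2(4360)) = ceil(12.0901) = 13 bits


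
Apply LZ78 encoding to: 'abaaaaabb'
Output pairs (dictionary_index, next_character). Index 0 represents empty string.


LZ78 encoding steps:
Dictionary: {0: ''}
Step 1: w='' (idx 0), next='a' -> output (0, 'a'), add 'a' as idx 1
Step 2: w='' (idx 0), next='b' -> output (0, 'b'), add 'b' as idx 2
Step 3: w='a' (idx 1), next='a' -> output (1, 'a'), add 'aa' as idx 3
Step 4: w='aa' (idx 3), next='a' -> output (3, 'a'), add 'aaa' as idx 4
Step 5: w='b' (idx 2), next='b' -> output (2, 'b'), add 'bb' as idx 5


Encoded: [(0, 'a'), (0, 'b'), (1, 'a'), (3, 'a'), (2, 'b')]


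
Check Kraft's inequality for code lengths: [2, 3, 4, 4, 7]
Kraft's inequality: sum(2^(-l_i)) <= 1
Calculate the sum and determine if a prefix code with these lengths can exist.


Sum = 2^(-2) + 2^(-3) + 2^(-4) + 2^(-4) + 2^(-7)
    = 0.25 + 0.125 + 0.0625 + 0.0625 + 0.0078125
    = 65/128 = 0.5078125
Since 0.5078125 <= 1, Kraft's inequality IS satisfied.
A prefix code with these lengths CAN exist.

Kraft sum = 0.5078125. Satisfied.


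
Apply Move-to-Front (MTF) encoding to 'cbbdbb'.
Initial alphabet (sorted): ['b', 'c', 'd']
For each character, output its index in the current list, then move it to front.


MTF encoding:
'c': index 1 in ['b', 'c', 'd'] -> ['c', 'b', 'd']
'b': index 1 in ['c', 'b', 'd'] -> ['b', 'c', 'd']
'b': index 0 in ['b', 'c', 'd'] -> ['b', 'c', 'd']
'd': index 2 in ['b', 'c', 'd'] -> ['d', 'b', 'c']
'b': index 1 in ['d', 'b', 'c'] -> ['b', 'd', 'c']
'b': index 0 in ['b', 'd', 'c'] -> ['b', 'd', 'c']


Output: [1, 1, 0, 2, 1, 0]


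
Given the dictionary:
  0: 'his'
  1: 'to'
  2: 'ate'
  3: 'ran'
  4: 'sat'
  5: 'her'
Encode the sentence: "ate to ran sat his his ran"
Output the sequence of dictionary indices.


Look up each word in the dictionary:
  'ate' -> 2
  'to' -> 1
  'ran' -> 3
  'sat' -> 4
  'his' -> 0
  'his' -> 0
  'ran' -> 3

Encoded: [2, 1, 3, 4, 0, 0, 3]


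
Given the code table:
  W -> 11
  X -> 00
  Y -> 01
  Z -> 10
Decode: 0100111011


Decoding:
01 -> Y
00 -> X
11 -> W
10 -> Z
11 -> W


Result: YXWZW


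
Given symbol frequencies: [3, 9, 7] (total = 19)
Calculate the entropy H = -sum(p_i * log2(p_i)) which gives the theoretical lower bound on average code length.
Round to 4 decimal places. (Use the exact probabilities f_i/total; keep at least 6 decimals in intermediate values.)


Per-symbol terms -p_i * log2(p_i) with p_i = f_i/19:
  p = 3/19 = 0.157895: log2(p) = -2.662965, -p*log2(p) = 0.420468
  p = 9/19 = 0.473684: log2(p) = -1.078003, -p*log2(p) = 0.510633
  p = 7/19 = 0.368421: log2(p) = -1.440573, -p*log2(p) = 0.530737
H = 0.420468 + 0.510633 + 0.530737 = 1.461838

H = 1.4618 bits/symbol


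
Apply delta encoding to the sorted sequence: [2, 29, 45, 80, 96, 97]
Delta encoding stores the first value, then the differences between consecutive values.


First value: 2
Deltas:
  29 - 2 = 27
  45 - 29 = 16
  80 - 45 = 35
  96 - 80 = 16
  97 - 96 = 1


Delta encoded: [2, 27, 16, 35, 16, 1]


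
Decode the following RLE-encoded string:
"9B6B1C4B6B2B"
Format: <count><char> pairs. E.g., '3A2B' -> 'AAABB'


Expanding each <count><char> pair:
  9B -> 'BBBBBBBBB'
  6B -> 'BBBBBB'
  1C -> 'C'
  4B -> 'BBBB'
  6B -> 'BBBBBB'
  2B -> 'BB'

Decoded = BBBBBBBBBBBBBBBCBBBBBBBBBBBB


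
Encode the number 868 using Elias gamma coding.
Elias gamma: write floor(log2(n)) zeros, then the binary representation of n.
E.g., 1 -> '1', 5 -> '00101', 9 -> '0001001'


num_bits = floor(log2(868)) + 1 = 10
leading_zeros = num_bits - 1 = 9
binary(868) = 1101100100

Elias gamma(868) = '000000000' + '1101100100' = 0000000001101100100 (19 bits)


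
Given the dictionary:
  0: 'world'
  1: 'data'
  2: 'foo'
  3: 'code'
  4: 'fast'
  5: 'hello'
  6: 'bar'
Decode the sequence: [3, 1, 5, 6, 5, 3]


Look up each index in the dictionary:
  3 -> 'code'
  1 -> 'data'
  5 -> 'hello'
  6 -> 'bar'
  5 -> 'hello'
  3 -> 'code'

Decoded: "code data hello bar hello code"


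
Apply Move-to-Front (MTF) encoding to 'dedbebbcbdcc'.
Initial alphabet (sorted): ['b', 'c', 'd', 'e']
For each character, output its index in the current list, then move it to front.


MTF encoding:
'd': index 2 in ['b', 'c', 'd', 'e'] -> ['d', 'b', 'c', 'e']
'e': index 3 in ['d', 'b', 'c', 'e'] -> ['e', 'd', 'b', 'c']
'd': index 1 in ['e', 'd', 'b', 'c'] -> ['d', 'e', 'b', 'c']
'b': index 2 in ['d', 'e', 'b', 'c'] -> ['b', 'd', 'e', 'c']
'e': index 2 in ['b', 'd', 'e', 'c'] -> ['e', 'b', 'd', 'c']
'b': index 1 in ['e', 'b', 'd', 'c'] -> ['b', 'e', 'd', 'c']
'b': index 0 in ['b', 'e', 'd', 'c'] -> ['b', 'e', 'd', 'c']
'c': index 3 in ['b', 'e', 'd', 'c'] -> ['c', 'b', 'e', 'd']
'b': index 1 in ['c', 'b', 'e', 'd'] -> ['b', 'c', 'e', 'd']
'd': index 3 in ['b', 'c', 'e', 'd'] -> ['d', 'b', 'c', 'e']
'c': index 2 in ['d', 'b', 'c', 'e'] -> ['c', 'd', 'b', 'e']
'c': index 0 in ['c', 'd', 'b', 'e'] -> ['c', 'd', 'b', 'e']


Output: [2, 3, 1, 2, 2, 1, 0, 3, 1, 3, 2, 0]


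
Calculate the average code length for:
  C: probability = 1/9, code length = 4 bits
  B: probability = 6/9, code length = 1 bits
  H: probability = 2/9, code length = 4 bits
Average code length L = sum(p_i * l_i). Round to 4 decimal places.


Weighted contributions p_i * l_i:
  C: (1/9) * 4 = 4/9
  B: (6/9) * 1 = 6/9
  H: (2/9) * 4 = 8/9
Sum = (4 + 6 + 8)/9 = 18/9

L = 18/9 = 2.0000 bits/symbol


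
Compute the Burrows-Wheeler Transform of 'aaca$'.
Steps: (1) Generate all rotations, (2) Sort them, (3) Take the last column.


Rotations (sorted):
  0: $aaca -> last char: a
  1: a$aac -> last char: c
  2: aaca$ -> last char: $
  3: aca$a -> last char: a
  4: ca$aa -> last char: a


BWT = ac$aa


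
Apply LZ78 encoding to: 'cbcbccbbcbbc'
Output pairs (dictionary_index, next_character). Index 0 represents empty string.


LZ78 encoding steps:
Dictionary: {0: ''}
Step 1: w='' (idx 0), next='c' -> output (0, 'c'), add 'c' as idx 1
Step 2: w='' (idx 0), next='b' -> output (0, 'b'), add 'b' as idx 2
Step 3: w='c' (idx 1), next='b' -> output (1, 'b'), add 'cb' as idx 3
Step 4: w='c' (idx 1), next='c' -> output (1, 'c'), add 'cc' as idx 4
Step 5: w='b' (idx 2), next='b' -> output (2, 'b'), add 'bb' as idx 5
Step 6: w='cb' (idx 3), next='b' -> output (3, 'b'), add 'cbb' as idx 6
Step 7: w='c' (idx 1), end of input -> output (1, '')


Encoded: [(0, 'c'), (0, 'b'), (1, 'b'), (1, 'c'), (2, 'b'), (3, 'b'), (1, '')]


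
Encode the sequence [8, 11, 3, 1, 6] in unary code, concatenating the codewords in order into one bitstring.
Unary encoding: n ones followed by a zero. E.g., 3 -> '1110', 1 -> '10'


Encode each number as n ones followed by a terminating 0:
  8 -> 111111110 (9 bits)
  11 -> 111111111110 (12 bits)
  3 -> 1110 (4 bits)
  1 -> 10 (2 bits)
  6 -> 1111110 (7 bits)
Total length = 9 + 12 + 4 + 2 + 7 = 34 bits.

Unary([8, 11, 3, 1, 6]) = 1111111101111111111101110101111110 (34 bits)


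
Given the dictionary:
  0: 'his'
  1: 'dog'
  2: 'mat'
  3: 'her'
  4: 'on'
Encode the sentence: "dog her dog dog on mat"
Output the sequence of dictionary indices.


Look up each word in the dictionary:
  'dog' -> 1
  'her' -> 3
  'dog' -> 1
  'dog' -> 1
  'on' -> 4
  'mat' -> 2

Encoded: [1, 3, 1, 1, 4, 2]


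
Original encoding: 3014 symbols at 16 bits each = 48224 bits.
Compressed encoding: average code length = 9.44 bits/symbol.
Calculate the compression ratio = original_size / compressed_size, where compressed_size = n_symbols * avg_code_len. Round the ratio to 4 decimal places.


original_size = n_symbols * orig_bits = 3014 * 16 = 48224 bits
compressed_size = n_symbols * avg_code_len = 3014 * 9.44 = 28452.16 bits
ratio = original_size / compressed_size = 48224 / 28452.16 = 1.6949

Compression ratio = 1.6949


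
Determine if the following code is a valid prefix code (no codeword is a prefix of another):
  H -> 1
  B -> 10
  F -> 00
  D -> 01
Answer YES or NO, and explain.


Checking each pair (does one codeword prefix another?):
  H='1' vs B='10': prefix -- VIOLATION

NO -- this is NOT a valid prefix code. H (1) is a prefix of B (10).


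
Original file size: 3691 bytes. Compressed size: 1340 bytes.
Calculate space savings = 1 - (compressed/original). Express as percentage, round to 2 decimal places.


ratio = compressed/original = 1340/3691 = 0.363045
savings = 1 - ratio = 1 - 0.363045 = 0.636955
as a percentage: 0.636955 * 100 = 63.7%

Space savings = 1 - 1340/3691 = 63.7%


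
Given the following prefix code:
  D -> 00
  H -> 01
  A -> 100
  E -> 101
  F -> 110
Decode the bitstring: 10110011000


Decoding step by step:
Bits 101 -> E
Bits 100 -> A
Bits 110 -> F
Bits 00 -> D


Decoded message: EAFD


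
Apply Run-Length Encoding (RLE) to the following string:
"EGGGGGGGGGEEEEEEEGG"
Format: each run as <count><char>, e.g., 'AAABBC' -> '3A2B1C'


Scanning runs left to right:
  i=0: run of 'E' x 1 -> '1E'
  i=1: run of 'G' x 9 -> '9G'
  i=10: run of 'E' x 7 -> '7E'
  i=17: run of 'G' x 2 -> '2G'

RLE = 1E9G7E2G


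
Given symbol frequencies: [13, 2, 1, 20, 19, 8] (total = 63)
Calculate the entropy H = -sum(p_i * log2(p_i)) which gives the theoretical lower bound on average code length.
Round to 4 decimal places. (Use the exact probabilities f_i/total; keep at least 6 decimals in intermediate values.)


Per-symbol terms -p_i * log2(p_i) with p_i = f_i/63:
  p = 13/63 = 0.206349: log2(p) = -2.276840, -p*log2(p) = 0.469824
  p = 2/63 = 0.031746: log2(p) = -4.977280, -p*log2(p) = 0.158009
  p = 1/63 = 0.015873: log2(p) = -5.977280, -p*log2(p) = 0.094877
  p = 20/63 = 0.317460: log2(p) = -1.655352, -p*log2(p) = 0.525509
  p = 19/63 = 0.301587: log2(p) = -1.729352, -p*log2(p) = 0.521551
  p = 8/63 = 0.126984: log2(p) = -2.977280, -p*log2(p) = 0.378067
H = 0.469824 + 0.158009 + 0.094877 + 0.525509 + 0.521551 + 0.378067 = 2.147837

H = 2.1478 bits/symbol


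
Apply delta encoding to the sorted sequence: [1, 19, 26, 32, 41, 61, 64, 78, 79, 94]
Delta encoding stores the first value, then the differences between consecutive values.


First value: 1
Deltas:
  19 - 1 = 18
  26 - 19 = 7
  32 - 26 = 6
  41 - 32 = 9
  61 - 41 = 20
  64 - 61 = 3
  78 - 64 = 14
  79 - 78 = 1
  94 - 79 = 15


Delta encoded: [1, 18, 7, 6, 9, 20, 3, 14, 1, 15]


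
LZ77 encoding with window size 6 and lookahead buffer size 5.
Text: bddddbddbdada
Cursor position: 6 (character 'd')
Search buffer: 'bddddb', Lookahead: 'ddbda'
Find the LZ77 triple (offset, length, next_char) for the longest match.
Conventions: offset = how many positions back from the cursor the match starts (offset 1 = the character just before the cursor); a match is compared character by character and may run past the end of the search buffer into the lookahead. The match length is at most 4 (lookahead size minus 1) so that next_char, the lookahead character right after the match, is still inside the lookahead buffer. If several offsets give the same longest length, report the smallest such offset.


Try each offset into the search buffer:
  offset=1 (pos 5, char 'b'): match length 0
  offset=2 (pos 4, char 'd'): match length 1
  offset=3 (pos 3, char 'd'): match length 4
  offset=4 (pos 2, char 'd'): match length 2
  offset=5 (pos 1, char 'd'): match length 2
  offset=6 (pos 0, char 'b'): match length 0
Longest match has length 4 at offset 3.
next_char = character at position 6 + 4 = 10 -> 'a'

Best match: offset=3, length=4 (matching 'ddbd' starting at position 3)
LZ77 triple: (3, 4, 'a')


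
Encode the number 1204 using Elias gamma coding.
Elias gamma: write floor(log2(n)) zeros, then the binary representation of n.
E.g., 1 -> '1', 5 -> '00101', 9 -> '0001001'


num_bits = floor(log2(1204)) + 1 = 11
leading_zeros = num_bits - 1 = 10
binary(1204) = 10010110100

Elias gamma(1204) = '0000000000' + '10010110100' = 000000000010010110100 (21 bits)


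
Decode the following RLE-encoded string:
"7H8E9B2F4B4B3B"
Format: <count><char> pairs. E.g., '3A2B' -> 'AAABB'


Expanding each <count><char> pair:
  7H -> 'HHHHHHH'
  8E -> 'EEEEEEEE'
  9B -> 'BBBBBBBBB'
  2F -> 'FF'
  4B -> 'BBBB'
  4B -> 'BBBB'
  3B -> 'BBB'

Decoded = HHHHHHHEEEEEEEEBBBBBBBBBFFBBBBBBBBBBB


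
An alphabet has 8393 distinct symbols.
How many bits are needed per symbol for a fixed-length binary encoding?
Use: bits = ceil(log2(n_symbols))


log2(8393) = 13.035
Bracket: 2^13 = 8192 < 8393 <= 2^14 = 16384
So ceil(log2(8393)) = 14

bits = ceil(log2(8393)) = ceil(13.035) = 14 bits


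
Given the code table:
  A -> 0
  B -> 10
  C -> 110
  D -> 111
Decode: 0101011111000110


Decoding:
0 -> A
10 -> B
10 -> B
111 -> D
110 -> C
0 -> A
0 -> A
110 -> C


Result: ABBDCAAC


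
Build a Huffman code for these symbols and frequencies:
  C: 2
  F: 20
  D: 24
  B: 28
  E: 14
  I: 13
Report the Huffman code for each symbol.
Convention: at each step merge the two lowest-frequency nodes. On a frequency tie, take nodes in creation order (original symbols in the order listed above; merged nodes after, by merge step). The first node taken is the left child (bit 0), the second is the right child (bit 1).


Huffman tree construction:
Step 1: Merge C(2) + I(13) = 15
Step 2: Merge E(14) + (C+I)(15) = 29
Step 3: Merge F(20) + D(24) = 44
Step 4: Merge B(28) + (E+(C+I))(29) = 57
Step 5: Merge (F+D)(44) + (B+(E+(C+I)))(57) = 101
Read each symbol's code off the tree from the root (left child = 0, right child = 1).

Codes:
  C: 1110 (length 4)
  F: 00 (length 2)
  D: 01 (length 2)
  B: 10 (length 2)
  E: 110 (length 3)
  I: 1111 (length 4)
Average code length: 246/101 = 2.4356 bits/symbol


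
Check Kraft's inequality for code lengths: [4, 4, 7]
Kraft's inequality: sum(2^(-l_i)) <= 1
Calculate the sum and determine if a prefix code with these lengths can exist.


Sum = 2^(-4) + 2^(-4) + 2^(-7)
    = 0.0625 + 0.0625 + 0.0078125
    = 17/128 = 0.1328125
Since 0.1328125 <= 1, Kraft's inequality IS satisfied.
A prefix code with these lengths CAN exist.

Kraft sum = 0.1328125. Satisfied.


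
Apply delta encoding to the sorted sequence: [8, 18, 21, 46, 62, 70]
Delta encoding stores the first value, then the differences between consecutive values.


First value: 8
Deltas:
  18 - 8 = 10
  21 - 18 = 3
  46 - 21 = 25
  62 - 46 = 16
  70 - 62 = 8


Delta encoded: [8, 10, 3, 25, 16, 8]


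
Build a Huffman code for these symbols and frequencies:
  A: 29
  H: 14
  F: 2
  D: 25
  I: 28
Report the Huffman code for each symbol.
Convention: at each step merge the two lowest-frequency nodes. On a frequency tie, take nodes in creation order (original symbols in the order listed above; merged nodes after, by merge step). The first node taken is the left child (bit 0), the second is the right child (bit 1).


Huffman tree construction:
Step 1: Merge F(2) + H(14) = 16
Step 2: Merge (F+H)(16) + D(25) = 41
Step 3: Merge I(28) + A(29) = 57
Step 4: Merge ((F+H)+D)(41) + (I+A)(57) = 98
Read each symbol's code off the tree from the root (left child = 0, right child = 1).

Codes:
  A: 11 (length 2)
  H: 001 (length 3)
  F: 000 (length 3)
  D: 01 (length 2)
  I: 10 (length 2)
Average code length: 212/98 = 2.1633 bits/symbol


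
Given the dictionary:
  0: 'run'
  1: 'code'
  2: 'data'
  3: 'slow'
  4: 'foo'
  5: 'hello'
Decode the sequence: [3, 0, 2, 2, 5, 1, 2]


Look up each index in the dictionary:
  3 -> 'slow'
  0 -> 'run'
  2 -> 'data'
  2 -> 'data'
  5 -> 'hello'
  1 -> 'code'
  2 -> 'data'

Decoded: "slow run data data hello code data"


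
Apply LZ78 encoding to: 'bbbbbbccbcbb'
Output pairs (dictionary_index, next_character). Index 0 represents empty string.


LZ78 encoding steps:
Dictionary: {0: ''}
Step 1: w='' (idx 0), next='b' -> output (0, 'b'), add 'b' as idx 1
Step 2: w='b' (idx 1), next='b' -> output (1, 'b'), add 'bb' as idx 2
Step 3: w='bb' (idx 2), next='b' -> output (2, 'b'), add 'bbb' as idx 3
Step 4: w='' (idx 0), next='c' -> output (0, 'c'), add 'c' as idx 4
Step 5: w='c' (idx 4), next='b' -> output (4, 'b'), add 'cb' as idx 5
Step 6: w='cb' (idx 5), next='b' -> output (5, 'b'), add 'cbb' as idx 6


Encoded: [(0, 'b'), (1, 'b'), (2, 'b'), (0, 'c'), (4, 'b'), (5, 'b')]


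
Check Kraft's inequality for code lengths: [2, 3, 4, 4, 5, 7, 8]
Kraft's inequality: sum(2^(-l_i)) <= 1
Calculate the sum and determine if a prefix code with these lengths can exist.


Sum = 2^(-2) + 2^(-3) + 2^(-4) + 2^(-4) + 2^(-5) + 2^(-7) + 2^(-8)
    = 0.25 + 0.125 + 0.0625 + 0.0625 + 0.03125 + 0.0078125 + 0.00390625
    = 139/256 = 0.54296875
Since 0.54296875 <= 1, Kraft's inequality IS satisfied.
A prefix code with these lengths CAN exist.

Kraft sum = 0.54296875. Satisfied.


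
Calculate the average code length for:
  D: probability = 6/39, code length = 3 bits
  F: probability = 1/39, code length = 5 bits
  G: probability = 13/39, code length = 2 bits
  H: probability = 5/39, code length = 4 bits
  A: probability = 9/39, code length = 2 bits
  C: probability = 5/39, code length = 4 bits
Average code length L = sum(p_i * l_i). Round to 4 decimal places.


Weighted contributions p_i * l_i:
  D: (6/39) * 3 = 18/39
  F: (1/39) * 5 = 5/39
  G: (13/39) * 2 = 26/39
  H: (5/39) * 4 = 20/39
  A: (9/39) * 2 = 18/39
  C: (5/39) * 4 = 20/39
Sum = (18 + 5 + 26 + 20 + 18 + 20)/39 = 107/39

L = 107/39 = 2.7436 bits/symbol


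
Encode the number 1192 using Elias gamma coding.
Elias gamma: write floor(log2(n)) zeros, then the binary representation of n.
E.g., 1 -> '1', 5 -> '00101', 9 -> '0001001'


num_bits = floor(log2(1192)) + 1 = 11
leading_zeros = num_bits - 1 = 10
binary(1192) = 10010101000

Elias gamma(1192) = '0000000000' + '10010101000' = 000000000010010101000 (21 bits)


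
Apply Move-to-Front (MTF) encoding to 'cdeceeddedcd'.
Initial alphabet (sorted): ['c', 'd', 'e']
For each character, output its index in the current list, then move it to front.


MTF encoding:
'c': index 0 in ['c', 'd', 'e'] -> ['c', 'd', 'e']
'd': index 1 in ['c', 'd', 'e'] -> ['d', 'c', 'e']
'e': index 2 in ['d', 'c', 'e'] -> ['e', 'd', 'c']
'c': index 2 in ['e', 'd', 'c'] -> ['c', 'e', 'd']
'e': index 1 in ['c', 'e', 'd'] -> ['e', 'c', 'd']
'e': index 0 in ['e', 'c', 'd'] -> ['e', 'c', 'd']
'd': index 2 in ['e', 'c', 'd'] -> ['d', 'e', 'c']
'd': index 0 in ['d', 'e', 'c'] -> ['d', 'e', 'c']
'e': index 1 in ['d', 'e', 'c'] -> ['e', 'd', 'c']
'd': index 1 in ['e', 'd', 'c'] -> ['d', 'e', 'c']
'c': index 2 in ['d', 'e', 'c'] -> ['c', 'd', 'e']
'd': index 1 in ['c', 'd', 'e'] -> ['d', 'c', 'e']


Output: [0, 1, 2, 2, 1, 0, 2, 0, 1, 1, 2, 1]


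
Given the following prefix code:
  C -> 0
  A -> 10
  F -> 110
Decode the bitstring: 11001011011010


Decoding step by step:
Bits 110 -> F
Bits 0 -> C
Bits 10 -> A
Bits 110 -> F
Bits 110 -> F
Bits 10 -> A


Decoded message: FCAFFA


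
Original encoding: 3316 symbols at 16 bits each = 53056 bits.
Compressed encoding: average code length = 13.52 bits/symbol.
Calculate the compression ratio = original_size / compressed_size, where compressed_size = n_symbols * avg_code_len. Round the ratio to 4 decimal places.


original_size = n_symbols * orig_bits = 3316 * 16 = 53056 bits
compressed_size = n_symbols * avg_code_len = 3316 * 13.52 = 44832.32 bits
ratio = original_size / compressed_size = 53056 / 44832.32 = 1.1834

Compression ratio = 1.1834


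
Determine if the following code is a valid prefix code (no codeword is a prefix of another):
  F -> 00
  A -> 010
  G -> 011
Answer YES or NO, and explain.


Checking each pair (does one codeword prefix another?):
  F='00' vs A='010': no prefix
  F='00' vs G='011': no prefix
  A='010' vs F='00': no prefix
  A='010' vs G='011': no prefix
  G='011' vs F='00': no prefix
  G='011' vs A='010': no prefix
No violation found over all pairs.

YES -- this is a valid prefix code. No codeword is a prefix of any other codeword.


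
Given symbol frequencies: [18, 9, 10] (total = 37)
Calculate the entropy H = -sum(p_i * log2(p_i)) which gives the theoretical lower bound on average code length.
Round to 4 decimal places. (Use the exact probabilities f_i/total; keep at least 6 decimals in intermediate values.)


Per-symbol terms -p_i * log2(p_i) with p_i = f_i/37:
  p = 18/37 = 0.486486: log2(p) = -1.039528, -p*log2(p) = 0.505717
  p = 9/37 = 0.243243: log2(p) = -2.039528, -p*log2(p) = 0.496101
  p = 10/37 = 0.270270: log2(p) = -1.887525, -p*log2(p) = 0.510142
H = 0.505717 + 0.496101 + 0.510142 = 1.511960

H = 1.512 bits/symbol


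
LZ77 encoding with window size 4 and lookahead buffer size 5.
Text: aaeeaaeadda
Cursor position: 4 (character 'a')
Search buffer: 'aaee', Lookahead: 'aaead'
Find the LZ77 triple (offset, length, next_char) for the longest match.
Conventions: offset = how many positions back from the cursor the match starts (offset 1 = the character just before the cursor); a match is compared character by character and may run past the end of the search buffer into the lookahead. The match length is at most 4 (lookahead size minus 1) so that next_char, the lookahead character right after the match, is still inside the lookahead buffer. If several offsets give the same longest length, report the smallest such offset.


Try each offset into the search buffer:
  offset=1 (pos 3, char 'e'): match length 0
  offset=2 (pos 2, char 'e'): match length 0
  offset=3 (pos 1, char 'a'): match length 1
  offset=4 (pos 0, char 'a'): match length 3
Longest match has length 3 at offset 4.
next_char = character at position 4 + 3 = 7 -> 'a'

Best match: offset=4, length=3 (matching 'aae' starting at position 0)
LZ77 triple: (4, 3, 'a')


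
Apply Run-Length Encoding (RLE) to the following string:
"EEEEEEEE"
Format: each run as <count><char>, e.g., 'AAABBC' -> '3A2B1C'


Scanning runs left to right:
  i=0: run of 'E' x 8 -> '8E'

RLE = 8E


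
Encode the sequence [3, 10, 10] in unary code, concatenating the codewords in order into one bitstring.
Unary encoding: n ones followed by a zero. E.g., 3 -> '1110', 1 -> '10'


Encode each number as n ones followed by a terminating 0:
  3 -> 1110 (4 bits)
  10 -> 11111111110 (11 bits)
  10 -> 11111111110 (11 bits)
Total length = 4 + 11 + 11 = 26 bits.

Unary([3, 10, 10]) = 11101111111111011111111110 (26 bits)


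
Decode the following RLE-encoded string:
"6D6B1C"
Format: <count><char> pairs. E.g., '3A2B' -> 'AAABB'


Expanding each <count><char> pair:
  6D -> 'DDDDDD'
  6B -> 'BBBBBB'
  1C -> 'C'

Decoded = DDDDDDBBBBBBC


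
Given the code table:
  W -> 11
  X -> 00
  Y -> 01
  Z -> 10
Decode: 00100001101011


Decoding:
00 -> X
10 -> Z
00 -> X
01 -> Y
10 -> Z
10 -> Z
11 -> W


Result: XZXYZZW


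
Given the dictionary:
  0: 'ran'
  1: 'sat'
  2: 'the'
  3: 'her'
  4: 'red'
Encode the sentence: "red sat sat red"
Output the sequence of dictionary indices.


Look up each word in the dictionary:
  'red' -> 4
  'sat' -> 1
  'sat' -> 1
  'red' -> 4

Encoded: [4, 1, 1, 4]


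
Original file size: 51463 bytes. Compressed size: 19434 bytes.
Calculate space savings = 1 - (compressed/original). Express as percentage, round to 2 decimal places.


ratio = compressed/original = 19434/51463 = 0.377631
savings = 1 - ratio = 1 - 0.377631 = 0.622369
as a percentage: 0.622369 * 100 = 62.24%

Space savings = 1 - 19434/51463 = 62.24%


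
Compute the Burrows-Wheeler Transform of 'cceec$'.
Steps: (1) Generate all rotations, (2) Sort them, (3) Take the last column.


Rotations (sorted):
  0: $cceec -> last char: c
  1: c$ccee -> last char: e
  2: cceec$ -> last char: $
  3: ceec$c -> last char: c
  4: ec$cce -> last char: e
  5: eec$cc -> last char: c


BWT = ce$cec


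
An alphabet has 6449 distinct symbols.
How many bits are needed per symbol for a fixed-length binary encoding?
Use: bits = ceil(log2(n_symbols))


log2(6449) = 12.6549
Bracket: 2^12 = 4096 < 6449 <= 2^13 = 8192
So ceil(log2(6449)) = 13

bits = ceil(log2(6449)) = ceil(12.6549) = 13 bits


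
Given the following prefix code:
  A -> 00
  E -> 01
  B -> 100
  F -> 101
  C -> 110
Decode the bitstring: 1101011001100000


Decoding step by step:
Bits 110 -> C
Bits 101 -> F
Bits 100 -> B
Bits 110 -> C
Bits 00 -> A
Bits 00 -> A


Decoded message: CFBCAA


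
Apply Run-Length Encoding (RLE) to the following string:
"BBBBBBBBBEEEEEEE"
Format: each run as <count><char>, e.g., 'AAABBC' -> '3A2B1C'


Scanning runs left to right:
  i=0: run of 'B' x 9 -> '9B'
  i=9: run of 'E' x 7 -> '7E'

RLE = 9B7E


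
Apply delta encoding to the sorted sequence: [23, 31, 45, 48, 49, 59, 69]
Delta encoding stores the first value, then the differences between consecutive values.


First value: 23
Deltas:
  31 - 23 = 8
  45 - 31 = 14
  48 - 45 = 3
  49 - 48 = 1
  59 - 49 = 10
  69 - 59 = 10


Delta encoded: [23, 8, 14, 3, 1, 10, 10]


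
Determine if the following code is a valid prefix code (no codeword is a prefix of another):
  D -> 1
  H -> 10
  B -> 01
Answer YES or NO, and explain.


Checking each pair (does one codeword prefix another?):
  D='1' vs H='10': prefix -- VIOLATION

NO -- this is NOT a valid prefix code. D (1) is a prefix of H (10).


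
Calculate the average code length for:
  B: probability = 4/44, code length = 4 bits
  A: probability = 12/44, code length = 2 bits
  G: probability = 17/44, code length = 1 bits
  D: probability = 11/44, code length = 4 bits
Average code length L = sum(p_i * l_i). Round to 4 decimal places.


Weighted contributions p_i * l_i:
  B: (4/44) * 4 = 16/44
  A: (12/44) * 2 = 24/44
  G: (17/44) * 1 = 17/44
  D: (11/44) * 4 = 44/44
Sum = (16 + 24 + 17 + 44)/44 = 101/44

L = 101/44 = 2.2955 bits/symbol
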